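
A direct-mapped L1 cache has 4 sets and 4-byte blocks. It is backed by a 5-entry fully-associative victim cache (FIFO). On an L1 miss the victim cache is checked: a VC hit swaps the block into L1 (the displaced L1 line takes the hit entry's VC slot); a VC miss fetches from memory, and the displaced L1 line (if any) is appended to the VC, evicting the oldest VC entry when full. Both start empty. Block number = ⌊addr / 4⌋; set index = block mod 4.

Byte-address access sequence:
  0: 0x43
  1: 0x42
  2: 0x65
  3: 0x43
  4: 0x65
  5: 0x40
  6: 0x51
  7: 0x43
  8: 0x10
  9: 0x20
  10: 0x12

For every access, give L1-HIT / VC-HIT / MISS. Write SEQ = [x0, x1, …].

#0 0x43→b16/s0 MISS; vc=[]
#1 0x42→b16/s0 L1-HIT; vc=[]
#2 0x65→b25/s1 MISS; vc=[]
#3 0x43→b16/s0 L1-HIT; vc=[]
#4 0x65→b25/s1 L1-HIT; vc=[]
#5 0x40→b16/s0 L1-HIT; vc=[]
#6 0x51→b20/s0 MISS; vc=[16]
#7 0x43→b16/s0 VC-HIT; vc=[20]
#8 0x10→b4/s0 MISS; vc=[20,16]
#9 0x20→b8/s0 MISS; vc=[20,16,4]
#10 0x12→b4/s0 VC-HIT; vc=[20,16,8]

SEQ = [MISS, L1-HIT, MISS, L1-HIT, L1-HIT, L1-HIT, MISS, VC-HIT, MISS, MISS, VC-HIT]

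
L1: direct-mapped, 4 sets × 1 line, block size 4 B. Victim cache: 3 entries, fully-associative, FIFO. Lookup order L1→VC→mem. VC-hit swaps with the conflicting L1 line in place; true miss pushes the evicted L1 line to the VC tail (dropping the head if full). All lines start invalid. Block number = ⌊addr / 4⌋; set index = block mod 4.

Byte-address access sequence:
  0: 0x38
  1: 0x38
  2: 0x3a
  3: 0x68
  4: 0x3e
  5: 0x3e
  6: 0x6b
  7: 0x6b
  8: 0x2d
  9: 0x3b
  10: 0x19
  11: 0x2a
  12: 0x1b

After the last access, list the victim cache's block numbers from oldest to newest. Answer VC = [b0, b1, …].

VC = [15, 14, 10]

  [0] addr=0x38 blk=14 s=2: MISS | VC []
  [1] addr=0x38 blk=14 s=2: L1-HIT | VC []
  [2] addr=0x3a blk=14 s=2: L1-HIT | VC []
  [3] addr=0x68 blk=26 s=2: MISS | VC [14]
  [4] addr=0x3e blk=15 s=3: MISS | VC [14]
  [5] addr=0x3e blk=15 s=3: L1-HIT | VC [14]
  [6] addr=0x6b blk=26 s=2: L1-HIT | VC [14]
  [7] addr=0x6b blk=26 s=2: L1-HIT | VC [14]
  [8] addr=0x2d blk=11 s=3: MISS | VC [14, 15]
  [9] addr=0x3b blk=14 s=2: VC-HIT | VC [26, 15]
  [10] addr=0x19 blk=6 s=2: MISS | VC [26, 15, 14]
  [11] addr=0x2a blk=10 s=2: MISS | VC [15, 14, 6]
  [12] addr=0x1b blk=6 s=2: VC-HIT | VC [15, 14, 10]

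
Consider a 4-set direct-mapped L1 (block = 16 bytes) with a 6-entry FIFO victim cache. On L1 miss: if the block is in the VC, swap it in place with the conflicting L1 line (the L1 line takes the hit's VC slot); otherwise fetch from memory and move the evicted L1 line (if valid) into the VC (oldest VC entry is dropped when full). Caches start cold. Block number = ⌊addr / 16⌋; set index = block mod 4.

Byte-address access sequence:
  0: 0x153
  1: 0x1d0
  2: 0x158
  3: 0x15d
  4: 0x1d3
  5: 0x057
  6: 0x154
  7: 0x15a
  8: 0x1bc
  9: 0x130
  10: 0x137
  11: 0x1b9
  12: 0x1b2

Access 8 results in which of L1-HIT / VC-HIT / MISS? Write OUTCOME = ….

  [0] addr=0x153 blk=21 s=1: MISS | VC []
  [1] addr=0x1d0 blk=29 s=1: MISS | VC [21]
  [2] addr=0x158 blk=21 s=1: VC-HIT | VC [29]
  [3] addr=0x15d blk=21 s=1: L1-HIT | VC [29]
  [4] addr=0x1d3 blk=29 s=1: VC-HIT | VC [21]
  [5] addr=0x57 blk=5 s=1: MISS | VC [21, 29]
  [6] addr=0x154 blk=21 s=1: VC-HIT | VC [5, 29]
  [7] addr=0x15a blk=21 s=1: L1-HIT | VC [5, 29]
  [8] addr=0x1bc blk=27 s=3: MISS | VC [5, 29]
  [9] addr=0x130 blk=19 s=3: MISS | VC [5, 29, 27]
  [10] addr=0x137 blk=19 s=3: L1-HIT | VC [5, 29, 27]
  [11] addr=0x1b9 blk=27 s=3: VC-HIT | VC [5, 29, 19]
  [12] addr=0x1b2 blk=27 s=3: L1-HIT | VC [5, 29, 19]

OUTCOME = MISS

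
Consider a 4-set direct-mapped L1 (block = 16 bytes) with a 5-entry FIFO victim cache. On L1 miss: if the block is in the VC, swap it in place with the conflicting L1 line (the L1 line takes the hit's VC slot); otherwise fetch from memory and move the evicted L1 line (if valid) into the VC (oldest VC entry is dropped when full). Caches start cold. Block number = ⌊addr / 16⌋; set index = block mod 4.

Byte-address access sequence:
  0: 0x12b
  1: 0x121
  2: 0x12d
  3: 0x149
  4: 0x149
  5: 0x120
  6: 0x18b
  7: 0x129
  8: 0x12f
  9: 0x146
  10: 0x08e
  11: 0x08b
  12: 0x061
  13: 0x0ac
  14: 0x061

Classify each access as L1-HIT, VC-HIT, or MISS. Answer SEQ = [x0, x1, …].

#0 0x12b→b18/s2 MISS; vc=[]
#1 0x121→b18/s2 L1-HIT; vc=[]
#2 0x12d→b18/s2 L1-HIT; vc=[]
#3 0x149→b20/s0 MISS; vc=[]
#4 0x149→b20/s0 L1-HIT; vc=[]
#5 0x120→b18/s2 L1-HIT; vc=[]
#6 0x18b→b24/s0 MISS; vc=[20]
#7 0x129→b18/s2 L1-HIT; vc=[20]
#8 0x12f→b18/s2 L1-HIT; vc=[20]
#9 0x146→b20/s0 VC-HIT; vc=[24]
#10 0x8e→b8/s0 MISS; vc=[24,20]
#11 0x8b→b8/s0 L1-HIT; vc=[24,20]
#12 0x61→b6/s2 MISS; vc=[24,20,18]
#13 0xac→b10/s2 MISS; vc=[24,20,18,6]
#14 0x61→b6/s2 VC-HIT; vc=[24,20,18,10]

SEQ = [MISS, L1-HIT, L1-HIT, MISS, L1-HIT, L1-HIT, MISS, L1-HIT, L1-HIT, VC-HIT, MISS, L1-HIT, MISS, MISS, VC-HIT]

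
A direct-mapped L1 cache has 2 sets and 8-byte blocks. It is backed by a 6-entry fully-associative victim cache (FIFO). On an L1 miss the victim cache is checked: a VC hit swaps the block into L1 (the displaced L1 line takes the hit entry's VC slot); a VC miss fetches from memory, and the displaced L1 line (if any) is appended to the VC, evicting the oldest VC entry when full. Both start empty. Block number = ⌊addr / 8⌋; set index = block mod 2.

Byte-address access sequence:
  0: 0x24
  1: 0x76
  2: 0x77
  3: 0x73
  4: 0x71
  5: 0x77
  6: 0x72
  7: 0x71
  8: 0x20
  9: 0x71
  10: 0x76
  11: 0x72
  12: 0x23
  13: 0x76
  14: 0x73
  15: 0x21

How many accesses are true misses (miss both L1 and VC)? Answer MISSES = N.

MISSES = 2

  [0] addr=0x24 blk=4 s=0: MISS | VC []
  [1] addr=0x76 blk=14 s=0: MISS | VC [4]
  [2] addr=0x77 blk=14 s=0: L1-HIT | VC [4]
  [3] addr=0x73 blk=14 s=0: L1-HIT | VC [4]
  [4] addr=0x71 blk=14 s=0: L1-HIT | VC [4]
  [5] addr=0x77 blk=14 s=0: L1-HIT | VC [4]
  [6] addr=0x72 blk=14 s=0: L1-HIT | VC [4]
  [7] addr=0x71 blk=14 s=0: L1-HIT | VC [4]
  [8] addr=0x20 blk=4 s=0: VC-HIT | VC [14]
  [9] addr=0x71 blk=14 s=0: VC-HIT | VC [4]
  [10] addr=0x76 blk=14 s=0: L1-HIT | VC [4]
  [11] addr=0x72 blk=14 s=0: L1-HIT | VC [4]
  [12] addr=0x23 blk=4 s=0: VC-HIT | VC [14]
  [13] addr=0x76 blk=14 s=0: VC-HIT | VC [4]
  [14] addr=0x73 blk=14 s=0: L1-HIT | VC [4]
  [15] addr=0x21 blk=4 s=0: VC-HIT | VC [14]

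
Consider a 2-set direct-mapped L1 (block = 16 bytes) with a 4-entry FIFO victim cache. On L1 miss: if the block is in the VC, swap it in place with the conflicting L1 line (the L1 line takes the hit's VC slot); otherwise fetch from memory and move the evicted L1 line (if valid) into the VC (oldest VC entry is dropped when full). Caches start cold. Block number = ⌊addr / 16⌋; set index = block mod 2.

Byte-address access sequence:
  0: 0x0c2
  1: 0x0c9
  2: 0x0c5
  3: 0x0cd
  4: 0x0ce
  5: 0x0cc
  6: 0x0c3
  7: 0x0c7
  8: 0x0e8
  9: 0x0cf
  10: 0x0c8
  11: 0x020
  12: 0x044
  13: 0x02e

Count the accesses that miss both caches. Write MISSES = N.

0: 0xc2 (blk 12, set 0) → MISS  vc=[]
1: 0xc9 (blk 12, set 0) → L1-HIT  vc=[]
2: 0xc5 (blk 12, set 0) → L1-HIT  vc=[]
3: 0xcd (blk 12, set 0) → L1-HIT  vc=[]
4: 0xce (blk 12, set 0) → L1-HIT  vc=[]
5: 0xcc (blk 12, set 0) → L1-HIT  vc=[]
6: 0xc3 (blk 12, set 0) → L1-HIT  vc=[]
7: 0xc7 (blk 12, set 0) → L1-HIT  vc=[]
8: 0xe8 (blk 14, set 0) → MISS  vc=[12]
9: 0xcf (blk 12, set 0) → VC-HIT  vc=[14]
10: 0xc8 (blk 12, set 0) → L1-HIT  vc=[14]
11: 0x20 (blk 2, set 0) → MISS  vc=[14, 12]
12: 0x44 (blk 4, set 0) → MISS  vc=[14, 12, 2]
13: 0x2e (blk 2, set 0) → VC-HIT  vc=[14, 12, 4]

MISSES = 4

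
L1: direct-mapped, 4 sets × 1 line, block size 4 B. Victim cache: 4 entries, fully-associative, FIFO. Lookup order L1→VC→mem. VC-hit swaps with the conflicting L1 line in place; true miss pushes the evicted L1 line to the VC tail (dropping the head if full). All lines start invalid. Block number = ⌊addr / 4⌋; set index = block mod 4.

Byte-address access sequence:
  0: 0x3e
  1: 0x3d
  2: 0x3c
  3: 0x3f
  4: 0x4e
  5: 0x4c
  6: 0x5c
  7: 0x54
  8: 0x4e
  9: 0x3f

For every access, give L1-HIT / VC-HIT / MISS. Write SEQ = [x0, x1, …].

#0 0x3e→b15/s3 MISS; vc=[]
#1 0x3d→b15/s3 L1-HIT; vc=[]
#2 0x3c→b15/s3 L1-HIT; vc=[]
#3 0x3f→b15/s3 L1-HIT; vc=[]
#4 0x4e→b19/s3 MISS; vc=[15]
#5 0x4c→b19/s3 L1-HIT; vc=[15]
#6 0x5c→b23/s3 MISS; vc=[15,19]
#7 0x54→b21/s1 MISS; vc=[15,19]
#8 0x4e→b19/s3 VC-HIT; vc=[15,23]
#9 0x3f→b15/s3 VC-HIT; vc=[19,23]

SEQ = [MISS, L1-HIT, L1-HIT, L1-HIT, MISS, L1-HIT, MISS, MISS, VC-HIT, VC-HIT]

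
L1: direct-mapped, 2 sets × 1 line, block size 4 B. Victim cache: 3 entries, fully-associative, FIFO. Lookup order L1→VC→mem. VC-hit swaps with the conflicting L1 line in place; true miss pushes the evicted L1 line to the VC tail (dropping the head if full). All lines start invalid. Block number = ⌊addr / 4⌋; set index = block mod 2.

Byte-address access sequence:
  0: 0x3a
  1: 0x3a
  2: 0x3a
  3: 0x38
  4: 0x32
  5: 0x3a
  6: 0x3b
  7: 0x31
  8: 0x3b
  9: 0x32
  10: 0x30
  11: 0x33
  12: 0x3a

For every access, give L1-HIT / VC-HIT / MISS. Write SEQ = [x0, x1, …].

0: 0x3a (blk 14, set 0) → MISS  vc=[]
1: 0x3a (blk 14, set 0) → L1-HIT  vc=[]
2: 0x3a (blk 14, set 0) → L1-HIT  vc=[]
3: 0x38 (blk 14, set 0) → L1-HIT  vc=[]
4: 0x32 (blk 12, set 0) → MISS  vc=[14]
5: 0x3a (blk 14, set 0) → VC-HIT  vc=[12]
6: 0x3b (blk 14, set 0) → L1-HIT  vc=[12]
7: 0x31 (blk 12, set 0) → VC-HIT  vc=[14]
8: 0x3b (blk 14, set 0) → VC-HIT  vc=[12]
9: 0x32 (blk 12, set 0) → VC-HIT  vc=[14]
10: 0x30 (blk 12, set 0) → L1-HIT  vc=[14]
11: 0x33 (blk 12, set 0) → L1-HIT  vc=[14]
12: 0x3a (blk 14, set 0) → VC-HIT  vc=[12]

SEQ = [MISS, L1-HIT, L1-HIT, L1-HIT, MISS, VC-HIT, L1-HIT, VC-HIT, VC-HIT, VC-HIT, L1-HIT, L1-HIT, VC-HIT]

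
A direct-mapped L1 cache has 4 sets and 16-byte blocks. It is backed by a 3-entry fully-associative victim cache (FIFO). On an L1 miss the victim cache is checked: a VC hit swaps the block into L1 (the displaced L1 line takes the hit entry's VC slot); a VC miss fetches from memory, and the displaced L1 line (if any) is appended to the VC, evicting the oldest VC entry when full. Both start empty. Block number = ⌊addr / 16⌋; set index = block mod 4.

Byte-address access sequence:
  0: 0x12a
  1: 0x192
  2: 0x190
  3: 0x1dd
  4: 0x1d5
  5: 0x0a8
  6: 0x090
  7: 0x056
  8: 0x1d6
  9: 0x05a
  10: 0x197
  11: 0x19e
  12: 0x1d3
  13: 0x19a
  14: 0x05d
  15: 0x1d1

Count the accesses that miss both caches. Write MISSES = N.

MISSES = 7

#0 0x12a→b18/s2 MISS; vc=[]
#1 0x192→b25/s1 MISS; vc=[]
#2 0x190→b25/s1 L1-HIT; vc=[]
#3 0x1dd→b29/s1 MISS; vc=[25]
#4 0x1d5→b29/s1 L1-HIT; vc=[25]
#5 0xa8→b10/s2 MISS; vc=[25,18]
#6 0x90→b9/s1 MISS; vc=[25,18,29]
#7 0x56→b5/s1 MISS; vc=[18,29,9]
#8 0x1d6→b29/s1 VC-HIT; vc=[18,5,9]
#9 0x5a→b5/s1 VC-HIT; vc=[18,29,9]
#10 0x197→b25/s1 MISS; vc=[29,9,5]
#11 0x19e→b25/s1 L1-HIT; vc=[29,9,5]
#12 0x1d3→b29/s1 VC-HIT; vc=[25,9,5]
#13 0x19a→b25/s1 VC-HIT; vc=[29,9,5]
#14 0x5d→b5/s1 VC-HIT; vc=[29,9,25]
#15 0x1d1→b29/s1 VC-HIT; vc=[5,9,25]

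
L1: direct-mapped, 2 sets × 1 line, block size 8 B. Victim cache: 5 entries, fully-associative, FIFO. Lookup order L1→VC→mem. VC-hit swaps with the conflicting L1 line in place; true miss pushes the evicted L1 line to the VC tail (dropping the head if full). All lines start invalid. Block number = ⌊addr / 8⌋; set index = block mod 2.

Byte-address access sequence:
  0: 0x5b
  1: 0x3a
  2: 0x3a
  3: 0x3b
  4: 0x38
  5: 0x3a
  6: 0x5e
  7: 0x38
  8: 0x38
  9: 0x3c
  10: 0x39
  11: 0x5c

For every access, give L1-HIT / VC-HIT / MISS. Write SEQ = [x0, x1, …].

  [0] addr=0x5b blk=11 s=1: MISS | VC []
  [1] addr=0x3a blk=7 s=1: MISS | VC [11]
  [2] addr=0x3a blk=7 s=1: L1-HIT | VC [11]
  [3] addr=0x3b blk=7 s=1: L1-HIT | VC [11]
  [4] addr=0x38 blk=7 s=1: L1-HIT | VC [11]
  [5] addr=0x3a blk=7 s=1: L1-HIT | VC [11]
  [6] addr=0x5e blk=11 s=1: VC-HIT | VC [7]
  [7] addr=0x38 blk=7 s=1: VC-HIT | VC [11]
  [8] addr=0x38 blk=7 s=1: L1-HIT | VC [11]
  [9] addr=0x3c blk=7 s=1: L1-HIT | VC [11]
  [10] addr=0x39 blk=7 s=1: L1-HIT | VC [11]
  [11] addr=0x5c blk=11 s=1: VC-HIT | VC [7]

SEQ = [MISS, MISS, L1-HIT, L1-HIT, L1-HIT, L1-HIT, VC-HIT, VC-HIT, L1-HIT, L1-HIT, L1-HIT, VC-HIT]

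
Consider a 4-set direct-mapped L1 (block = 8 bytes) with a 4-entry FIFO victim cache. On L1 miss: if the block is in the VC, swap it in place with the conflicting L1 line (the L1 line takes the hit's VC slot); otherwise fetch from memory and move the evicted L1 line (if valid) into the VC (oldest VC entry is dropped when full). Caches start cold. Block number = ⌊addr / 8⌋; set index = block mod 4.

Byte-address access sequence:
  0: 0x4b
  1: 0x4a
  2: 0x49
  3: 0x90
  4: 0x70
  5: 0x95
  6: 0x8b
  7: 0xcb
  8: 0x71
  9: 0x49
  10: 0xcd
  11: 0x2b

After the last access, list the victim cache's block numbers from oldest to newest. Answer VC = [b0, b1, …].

#0 0x4b→b9/s1 MISS; vc=[]
#1 0x4a→b9/s1 L1-HIT; vc=[]
#2 0x49→b9/s1 L1-HIT; vc=[]
#3 0x90→b18/s2 MISS; vc=[]
#4 0x70→b14/s2 MISS; vc=[18]
#5 0x95→b18/s2 VC-HIT; vc=[14]
#6 0x8b→b17/s1 MISS; vc=[14,9]
#7 0xcb→b25/s1 MISS; vc=[14,9,17]
#8 0x71→b14/s2 VC-HIT; vc=[18,9,17]
#9 0x49→b9/s1 VC-HIT; vc=[18,25,17]
#10 0xcd→b25/s1 VC-HIT; vc=[18,9,17]
#11 0x2b→b5/s1 MISS; vc=[18,9,17,25]

VC = [18, 9, 17, 25]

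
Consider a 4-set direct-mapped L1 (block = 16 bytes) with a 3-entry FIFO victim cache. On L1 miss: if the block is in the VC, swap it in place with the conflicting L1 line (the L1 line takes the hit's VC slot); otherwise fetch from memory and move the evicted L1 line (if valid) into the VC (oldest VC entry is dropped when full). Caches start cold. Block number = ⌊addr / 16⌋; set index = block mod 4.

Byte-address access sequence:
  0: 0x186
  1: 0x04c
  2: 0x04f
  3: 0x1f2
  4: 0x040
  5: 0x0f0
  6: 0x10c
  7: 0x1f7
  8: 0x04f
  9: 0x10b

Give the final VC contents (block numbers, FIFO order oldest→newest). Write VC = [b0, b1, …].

VC = [24, 15, 4]

#0 0x186→b24/s0 MISS; vc=[]
#1 0x4c→b4/s0 MISS; vc=[24]
#2 0x4f→b4/s0 L1-HIT; vc=[24]
#3 0x1f2→b31/s3 MISS; vc=[24]
#4 0x40→b4/s0 L1-HIT; vc=[24]
#5 0xf0→b15/s3 MISS; vc=[24,31]
#6 0x10c→b16/s0 MISS; vc=[24,31,4]
#7 0x1f7→b31/s3 VC-HIT; vc=[24,15,4]
#8 0x4f→b4/s0 VC-HIT; vc=[24,15,16]
#9 0x10b→b16/s0 VC-HIT; vc=[24,15,4]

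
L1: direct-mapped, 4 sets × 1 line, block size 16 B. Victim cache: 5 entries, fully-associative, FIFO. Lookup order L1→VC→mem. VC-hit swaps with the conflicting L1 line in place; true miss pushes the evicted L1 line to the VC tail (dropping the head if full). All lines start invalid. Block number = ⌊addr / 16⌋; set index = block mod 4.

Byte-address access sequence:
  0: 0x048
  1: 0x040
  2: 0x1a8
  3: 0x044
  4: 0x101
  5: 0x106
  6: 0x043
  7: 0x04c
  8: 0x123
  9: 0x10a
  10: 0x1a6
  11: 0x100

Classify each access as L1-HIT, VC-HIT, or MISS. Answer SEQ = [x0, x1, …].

SEQ = [MISS, L1-HIT, MISS, L1-HIT, MISS, L1-HIT, VC-HIT, L1-HIT, MISS, VC-HIT, VC-HIT, L1-HIT]

#0 0x48→b4/s0 MISS; vc=[]
#1 0x40→b4/s0 L1-HIT; vc=[]
#2 0x1a8→b26/s2 MISS; vc=[]
#3 0x44→b4/s0 L1-HIT; vc=[]
#4 0x101→b16/s0 MISS; vc=[4]
#5 0x106→b16/s0 L1-HIT; vc=[4]
#6 0x43→b4/s0 VC-HIT; vc=[16]
#7 0x4c→b4/s0 L1-HIT; vc=[16]
#8 0x123→b18/s2 MISS; vc=[16,26]
#9 0x10a→b16/s0 VC-HIT; vc=[4,26]
#10 0x1a6→b26/s2 VC-HIT; vc=[4,18]
#11 0x100→b16/s0 L1-HIT; vc=[4,18]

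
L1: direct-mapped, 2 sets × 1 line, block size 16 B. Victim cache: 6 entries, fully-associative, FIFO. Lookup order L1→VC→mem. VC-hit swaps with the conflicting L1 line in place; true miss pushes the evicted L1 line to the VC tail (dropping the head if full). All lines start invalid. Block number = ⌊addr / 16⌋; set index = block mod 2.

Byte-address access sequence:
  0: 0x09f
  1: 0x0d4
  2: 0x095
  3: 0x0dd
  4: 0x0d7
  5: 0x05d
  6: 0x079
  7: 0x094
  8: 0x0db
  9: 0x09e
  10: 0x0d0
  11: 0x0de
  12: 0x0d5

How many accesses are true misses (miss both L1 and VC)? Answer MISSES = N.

#0 0x9f→b9/s1 MISS; vc=[]
#1 0xd4→b13/s1 MISS; vc=[9]
#2 0x95→b9/s1 VC-HIT; vc=[13]
#3 0xdd→b13/s1 VC-HIT; vc=[9]
#4 0xd7→b13/s1 L1-HIT; vc=[9]
#5 0x5d→b5/s1 MISS; vc=[9,13]
#6 0x79→b7/s1 MISS; vc=[9,13,5]
#7 0x94→b9/s1 VC-HIT; vc=[7,13,5]
#8 0xdb→b13/s1 VC-HIT; vc=[7,9,5]
#9 0x9e→b9/s1 VC-HIT; vc=[7,13,5]
#10 0xd0→b13/s1 VC-HIT; vc=[7,9,5]
#11 0xde→b13/s1 L1-HIT; vc=[7,9,5]
#12 0xd5→b13/s1 L1-HIT; vc=[7,9,5]

MISSES = 4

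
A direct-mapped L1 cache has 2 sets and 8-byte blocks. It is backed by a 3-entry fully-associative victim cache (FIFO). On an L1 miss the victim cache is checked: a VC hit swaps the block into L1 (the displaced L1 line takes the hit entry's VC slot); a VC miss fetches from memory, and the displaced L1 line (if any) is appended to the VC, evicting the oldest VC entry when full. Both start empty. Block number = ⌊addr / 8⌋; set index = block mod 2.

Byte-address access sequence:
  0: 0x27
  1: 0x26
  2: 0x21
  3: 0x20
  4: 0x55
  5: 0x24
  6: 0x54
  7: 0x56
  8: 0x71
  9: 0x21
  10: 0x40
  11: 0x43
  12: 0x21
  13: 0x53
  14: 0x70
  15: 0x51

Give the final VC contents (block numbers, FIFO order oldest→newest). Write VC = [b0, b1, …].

VC = [14, 4, 8]

0: 0x27 (blk 4, set 0) → MISS  vc=[]
1: 0x26 (blk 4, set 0) → L1-HIT  vc=[]
2: 0x21 (blk 4, set 0) → L1-HIT  vc=[]
3: 0x20 (blk 4, set 0) → L1-HIT  vc=[]
4: 0x55 (blk 10, set 0) → MISS  vc=[4]
5: 0x24 (blk 4, set 0) → VC-HIT  vc=[10]
6: 0x54 (blk 10, set 0) → VC-HIT  vc=[4]
7: 0x56 (blk 10, set 0) → L1-HIT  vc=[4]
8: 0x71 (blk 14, set 0) → MISS  vc=[4, 10]
9: 0x21 (blk 4, set 0) → VC-HIT  vc=[14, 10]
10: 0x40 (blk 8, set 0) → MISS  vc=[14, 10, 4]
11: 0x43 (blk 8, set 0) → L1-HIT  vc=[14, 10, 4]
12: 0x21 (blk 4, set 0) → VC-HIT  vc=[14, 10, 8]
13: 0x53 (blk 10, set 0) → VC-HIT  vc=[14, 4, 8]
14: 0x70 (blk 14, set 0) → VC-HIT  vc=[10, 4, 8]
15: 0x51 (blk 10, set 0) → VC-HIT  vc=[14, 4, 8]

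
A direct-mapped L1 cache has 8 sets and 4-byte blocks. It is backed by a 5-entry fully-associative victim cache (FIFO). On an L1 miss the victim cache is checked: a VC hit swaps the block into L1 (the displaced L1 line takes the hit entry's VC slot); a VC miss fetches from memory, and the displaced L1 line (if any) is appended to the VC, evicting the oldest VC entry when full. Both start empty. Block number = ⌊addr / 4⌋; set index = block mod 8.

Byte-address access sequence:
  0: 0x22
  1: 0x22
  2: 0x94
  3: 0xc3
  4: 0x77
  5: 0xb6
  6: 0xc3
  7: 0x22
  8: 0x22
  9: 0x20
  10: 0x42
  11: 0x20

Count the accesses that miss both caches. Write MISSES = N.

MISSES = 6

#0 0x22→b8/s0 MISS; vc=[]
#1 0x22→b8/s0 L1-HIT; vc=[]
#2 0x94→b37/s5 MISS; vc=[]
#3 0xc3→b48/s0 MISS; vc=[8]
#4 0x77→b29/s5 MISS; vc=[8,37]
#5 0xb6→b45/s5 MISS; vc=[8,37,29]
#6 0xc3→b48/s0 L1-HIT; vc=[8,37,29]
#7 0x22→b8/s0 VC-HIT; vc=[48,37,29]
#8 0x22→b8/s0 L1-HIT; vc=[48,37,29]
#9 0x20→b8/s0 L1-HIT; vc=[48,37,29]
#10 0x42→b16/s0 MISS; vc=[48,37,29,8]
#11 0x20→b8/s0 VC-HIT; vc=[48,37,29,16]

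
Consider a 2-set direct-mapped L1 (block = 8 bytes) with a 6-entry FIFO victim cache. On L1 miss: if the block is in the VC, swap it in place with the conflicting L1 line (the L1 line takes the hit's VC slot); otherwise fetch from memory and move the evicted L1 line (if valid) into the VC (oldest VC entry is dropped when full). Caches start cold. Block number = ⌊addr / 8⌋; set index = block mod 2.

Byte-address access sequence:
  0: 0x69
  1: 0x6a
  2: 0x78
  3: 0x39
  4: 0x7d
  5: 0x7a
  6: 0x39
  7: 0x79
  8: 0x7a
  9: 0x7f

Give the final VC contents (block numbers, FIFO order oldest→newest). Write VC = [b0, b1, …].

0: 0x69 (blk 13, set 1) → MISS  vc=[]
1: 0x6a (blk 13, set 1) → L1-HIT  vc=[]
2: 0x78 (blk 15, set 1) → MISS  vc=[13]
3: 0x39 (blk 7, set 1) → MISS  vc=[13, 15]
4: 0x7d (blk 15, set 1) → VC-HIT  vc=[13, 7]
5: 0x7a (blk 15, set 1) → L1-HIT  vc=[13, 7]
6: 0x39 (blk 7, set 1) → VC-HIT  vc=[13, 15]
7: 0x79 (blk 15, set 1) → VC-HIT  vc=[13, 7]
8: 0x7a (blk 15, set 1) → L1-HIT  vc=[13, 7]
9: 0x7f (blk 15, set 1) → L1-HIT  vc=[13, 7]

VC = [13, 7]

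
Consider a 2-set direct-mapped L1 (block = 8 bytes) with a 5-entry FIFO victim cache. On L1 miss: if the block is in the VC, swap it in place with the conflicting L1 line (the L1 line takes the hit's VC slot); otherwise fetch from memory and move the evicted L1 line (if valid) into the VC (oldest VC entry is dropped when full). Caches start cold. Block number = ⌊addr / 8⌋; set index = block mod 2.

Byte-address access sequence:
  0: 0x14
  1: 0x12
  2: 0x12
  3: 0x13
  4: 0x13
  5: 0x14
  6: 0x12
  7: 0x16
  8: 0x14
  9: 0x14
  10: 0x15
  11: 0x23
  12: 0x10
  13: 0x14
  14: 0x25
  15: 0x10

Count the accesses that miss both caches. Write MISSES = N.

MISSES = 2

0: 0x14 (blk 2, set 0) → MISS  vc=[]
1: 0x12 (blk 2, set 0) → L1-HIT  vc=[]
2: 0x12 (blk 2, set 0) → L1-HIT  vc=[]
3: 0x13 (blk 2, set 0) → L1-HIT  vc=[]
4: 0x13 (blk 2, set 0) → L1-HIT  vc=[]
5: 0x14 (blk 2, set 0) → L1-HIT  vc=[]
6: 0x12 (blk 2, set 0) → L1-HIT  vc=[]
7: 0x16 (blk 2, set 0) → L1-HIT  vc=[]
8: 0x14 (blk 2, set 0) → L1-HIT  vc=[]
9: 0x14 (blk 2, set 0) → L1-HIT  vc=[]
10: 0x15 (blk 2, set 0) → L1-HIT  vc=[]
11: 0x23 (blk 4, set 0) → MISS  vc=[2]
12: 0x10 (blk 2, set 0) → VC-HIT  vc=[4]
13: 0x14 (blk 2, set 0) → L1-HIT  vc=[4]
14: 0x25 (blk 4, set 0) → VC-HIT  vc=[2]
15: 0x10 (blk 2, set 0) → VC-HIT  vc=[4]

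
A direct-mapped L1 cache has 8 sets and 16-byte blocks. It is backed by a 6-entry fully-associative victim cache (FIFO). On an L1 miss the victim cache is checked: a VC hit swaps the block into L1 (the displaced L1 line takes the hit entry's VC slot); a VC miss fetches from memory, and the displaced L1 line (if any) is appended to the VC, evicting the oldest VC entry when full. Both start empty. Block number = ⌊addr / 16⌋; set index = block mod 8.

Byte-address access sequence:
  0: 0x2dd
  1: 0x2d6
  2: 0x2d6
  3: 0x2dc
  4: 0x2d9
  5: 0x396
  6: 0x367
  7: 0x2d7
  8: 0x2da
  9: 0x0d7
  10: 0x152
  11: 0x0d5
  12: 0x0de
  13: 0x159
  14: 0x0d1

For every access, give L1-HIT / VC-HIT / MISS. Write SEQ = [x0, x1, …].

SEQ = [MISS, L1-HIT, L1-HIT, L1-HIT, L1-HIT, MISS, MISS, L1-HIT, L1-HIT, MISS, MISS, VC-HIT, L1-HIT, VC-HIT, VC-HIT]

0: 0x2dd (blk 45, set 5) → MISS  vc=[]
1: 0x2d6 (blk 45, set 5) → L1-HIT  vc=[]
2: 0x2d6 (blk 45, set 5) → L1-HIT  vc=[]
3: 0x2dc (blk 45, set 5) → L1-HIT  vc=[]
4: 0x2d9 (blk 45, set 5) → L1-HIT  vc=[]
5: 0x396 (blk 57, set 1) → MISS  vc=[]
6: 0x367 (blk 54, set 6) → MISS  vc=[]
7: 0x2d7 (blk 45, set 5) → L1-HIT  vc=[]
8: 0x2da (blk 45, set 5) → L1-HIT  vc=[]
9: 0xd7 (blk 13, set 5) → MISS  vc=[45]
10: 0x152 (blk 21, set 5) → MISS  vc=[45, 13]
11: 0xd5 (blk 13, set 5) → VC-HIT  vc=[45, 21]
12: 0xde (blk 13, set 5) → L1-HIT  vc=[45, 21]
13: 0x159 (blk 21, set 5) → VC-HIT  vc=[45, 13]
14: 0xd1 (blk 13, set 5) → VC-HIT  vc=[45, 21]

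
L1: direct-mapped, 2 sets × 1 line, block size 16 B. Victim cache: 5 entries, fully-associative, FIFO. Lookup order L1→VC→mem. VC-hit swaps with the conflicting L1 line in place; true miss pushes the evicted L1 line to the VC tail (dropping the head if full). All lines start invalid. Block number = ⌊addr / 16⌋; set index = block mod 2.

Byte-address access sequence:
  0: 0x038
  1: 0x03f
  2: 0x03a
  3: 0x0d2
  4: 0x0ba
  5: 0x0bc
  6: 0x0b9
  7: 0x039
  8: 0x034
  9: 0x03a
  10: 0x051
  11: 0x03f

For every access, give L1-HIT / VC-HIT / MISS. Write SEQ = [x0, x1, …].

0: 0x38 (blk 3, set 1) → MISS  vc=[]
1: 0x3f (blk 3, set 1) → L1-HIT  vc=[]
2: 0x3a (blk 3, set 1) → L1-HIT  vc=[]
3: 0xd2 (blk 13, set 1) → MISS  vc=[3]
4: 0xba (blk 11, set 1) → MISS  vc=[3, 13]
5: 0xbc (blk 11, set 1) → L1-HIT  vc=[3, 13]
6: 0xb9 (blk 11, set 1) → L1-HIT  vc=[3, 13]
7: 0x39 (blk 3, set 1) → VC-HIT  vc=[11, 13]
8: 0x34 (blk 3, set 1) → L1-HIT  vc=[11, 13]
9: 0x3a (blk 3, set 1) → L1-HIT  vc=[11, 13]
10: 0x51 (blk 5, set 1) → MISS  vc=[11, 13, 3]
11: 0x3f (blk 3, set 1) → VC-HIT  vc=[11, 13, 5]

SEQ = [MISS, L1-HIT, L1-HIT, MISS, MISS, L1-HIT, L1-HIT, VC-HIT, L1-HIT, L1-HIT, MISS, VC-HIT]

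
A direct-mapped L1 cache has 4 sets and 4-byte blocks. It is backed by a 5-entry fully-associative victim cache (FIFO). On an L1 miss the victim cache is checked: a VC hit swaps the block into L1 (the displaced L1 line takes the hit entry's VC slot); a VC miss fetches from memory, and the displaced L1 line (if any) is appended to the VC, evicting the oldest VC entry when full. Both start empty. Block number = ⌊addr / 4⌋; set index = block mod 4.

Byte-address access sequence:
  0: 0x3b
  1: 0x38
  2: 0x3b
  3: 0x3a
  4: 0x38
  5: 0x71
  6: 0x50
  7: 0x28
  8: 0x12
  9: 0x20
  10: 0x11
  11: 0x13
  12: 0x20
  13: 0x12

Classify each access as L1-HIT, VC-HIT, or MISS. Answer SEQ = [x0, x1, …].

  [0] addr=0x3b blk=14 s=2: MISS | VC []
  [1] addr=0x38 blk=14 s=2: L1-HIT | VC []
  [2] addr=0x3b blk=14 s=2: L1-HIT | VC []
  [3] addr=0x3a blk=14 s=2: L1-HIT | VC []
  [4] addr=0x38 blk=14 s=2: L1-HIT | VC []
  [5] addr=0x71 blk=28 s=0: MISS | VC []
  [6] addr=0x50 blk=20 s=0: MISS | VC [28]
  [7] addr=0x28 blk=10 s=2: MISS | VC [28, 14]
  [8] addr=0x12 blk=4 s=0: MISS | VC [28, 14, 20]
  [9] addr=0x20 blk=8 s=0: MISS | VC [28, 14, 20, 4]
  [10] addr=0x11 blk=4 s=0: VC-HIT | VC [28, 14, 20, 8]
  [11] addr=0x13 blk=4 s=0: L1-HIT | VC [28, 14, 20, 8]
  [12] addr=0x20 blk=8 s=0: VC-HIT | VC [28, 14, 20, 4]
  [13] addr=0x12 blk=4 s=0: VC-HIT | VC [28, 14, 20, 8]

SEQ = [MISS, L1-HIT, L1-HIT, L1-HIT, L1-HIT, MISS, MISS, MISS, MISS, MISS, VC-HIT, L1-HIT, VC-HIT, VC-HIT]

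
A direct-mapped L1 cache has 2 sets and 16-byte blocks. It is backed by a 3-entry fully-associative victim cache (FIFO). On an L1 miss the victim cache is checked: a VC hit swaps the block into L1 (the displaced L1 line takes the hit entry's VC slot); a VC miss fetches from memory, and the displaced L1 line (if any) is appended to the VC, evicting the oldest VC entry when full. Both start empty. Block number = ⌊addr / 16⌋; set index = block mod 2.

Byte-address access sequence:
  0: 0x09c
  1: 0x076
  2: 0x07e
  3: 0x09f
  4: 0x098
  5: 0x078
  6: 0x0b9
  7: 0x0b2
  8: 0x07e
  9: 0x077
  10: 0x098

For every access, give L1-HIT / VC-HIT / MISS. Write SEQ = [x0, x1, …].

SEQ = [MISS, MISS, L1-HIT, VC-HIT, L1-HIT, VC-HIT, MISS, L1-HIT, VC-HIT, L1-HIT, VC-HIT]

  [0] addr=0x9c blk=9 s=1: MISS | VC []
  [1] addr=0x76 blk=7 s=1: MISS | VC [9]
  [2] addr=0x7e blk=7 s=1: L1-HIT | VC [9]
  [3] addr=0x9f blk=9 s=1: VC-HIT | VC [7]
  [4] addr=0x98 blk=9 s=1: L1-HIT | VC [7]
  [5] addr=0x78 blk=7 s=1: VC-HIT | VC [9]
  [6] addr=0xb9 blk=11 s=1: MISS | VC [9, 7]
  [7] addr=0xb2 blk=11 s=1: L1-HIT | VC [9, 7]
  [8] addr=0x7e blk=7 s=1: VC-HIT | VC [9, 11]
  [9] addr=0x77 blk=7 s=1: L1-HIT | VC [9, 11]
  [10] addr=0x98 blk=9 s=1: VC-HIT | VC [7, 11]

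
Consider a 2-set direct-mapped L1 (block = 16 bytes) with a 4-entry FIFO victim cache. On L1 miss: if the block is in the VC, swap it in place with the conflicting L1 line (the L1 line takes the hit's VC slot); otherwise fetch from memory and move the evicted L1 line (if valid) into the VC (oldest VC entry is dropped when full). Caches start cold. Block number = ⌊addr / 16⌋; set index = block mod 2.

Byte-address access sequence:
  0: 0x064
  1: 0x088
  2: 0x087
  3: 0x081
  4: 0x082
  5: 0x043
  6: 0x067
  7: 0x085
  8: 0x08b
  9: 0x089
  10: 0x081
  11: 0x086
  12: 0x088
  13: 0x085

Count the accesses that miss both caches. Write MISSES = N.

0: 0x64 (blk 6, set 0) → MISS  vc=[]
1: 0x88 (blk 8, set 0) → MISS  vc=[6]
2: 0x87 (blk 8, set 0) → L1-HIT  vc=[6]
3: 0x81 (blk 8, set 0) → L1-HIT  vc=[6]
4: 0x82 (blk 8, set 0) → L1-HIT  vc=[6]
5: 0x43 (blk 4, set 0) → MISS  vc=[6, 8]
6: 0x67 (blk 6, set 0) → VC-HIT  vc=[4, 8]
7: 0x85 (blk 8, set 0) → VC-HIT  vc=[4, 6]
8: 0x8b (blk 8, set 0) → L1-HIT  vc=[4, 6]
9: 0x89 (blk 8, set 0) → L1-HIT  vc=[4, 6]
10: 0x81 (blk 8, set 0) → L1-HIT  vc=[4, 6]
11: 0x86 (blk 8, set 0) → L1-HIT  vc=[4, 6]
12: 0x88 (blk 8, set 0) → L1-HIT  vc=[4, 6]
13: 0x85 (blk 8, set 0) → L1-HIT  vc=[4, 6]

MISSES = 3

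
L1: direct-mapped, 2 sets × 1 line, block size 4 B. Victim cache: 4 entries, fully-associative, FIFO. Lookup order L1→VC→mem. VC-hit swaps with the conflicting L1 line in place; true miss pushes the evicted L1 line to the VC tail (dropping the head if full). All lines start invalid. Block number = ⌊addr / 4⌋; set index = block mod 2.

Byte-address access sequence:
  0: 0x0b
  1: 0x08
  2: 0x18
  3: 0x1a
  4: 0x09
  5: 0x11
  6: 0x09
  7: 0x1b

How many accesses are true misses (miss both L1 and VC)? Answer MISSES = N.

MISSES = 3

0: 0xb (blk 2, set 0) → MISS  vc=[]
1: 0x8 (blk 2, set 0) → L1-HIT  vc=[]
2: 0x18 (blk 6, set 0) → MISS  vc=[2]
3: 0x1a (blk 6, set 0) → L1-HIT  vc=[2]
4: 0x9 (blk 2, set 0) → VC-HIT  vc=[6]
5: 0x11 (blk 4, set 0) → MISS  vc=[6, 2]
6: 0x9 (blk 2, set 0) → VC-HIT  vc=[6, 4]
7: 0x1b (blk 6, set 0) → VC-HIT  vc=[2, 4]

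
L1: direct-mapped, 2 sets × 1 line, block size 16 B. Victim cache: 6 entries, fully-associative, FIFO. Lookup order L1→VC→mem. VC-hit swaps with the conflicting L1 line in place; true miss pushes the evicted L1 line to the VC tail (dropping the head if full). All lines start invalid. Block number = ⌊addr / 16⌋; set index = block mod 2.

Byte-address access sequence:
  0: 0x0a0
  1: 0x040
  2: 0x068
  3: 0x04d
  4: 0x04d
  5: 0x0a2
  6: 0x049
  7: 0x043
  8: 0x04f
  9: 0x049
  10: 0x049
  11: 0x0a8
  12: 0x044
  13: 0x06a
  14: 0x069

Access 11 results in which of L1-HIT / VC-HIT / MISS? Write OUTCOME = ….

OUTCOME = VC-HIT

0: 0xa0 (blk 10, set 0) → MISS  vc=[]
1: 0x40 (blk 4, set 0) → MISS  vc=[10]
2: 0x68 (blk 6, set 0) → MISS  vc=[10, 4]
3: 0x4d (blk 4, set 0) → VC-HIT  vc=[10, 6]
4: 0x4d (blk 4, set 0) → L1-HIT  vc=[10, 6]
5: 0xa2 (blk 10, set 0) → VC-HIT  vc=[4, 6]
6: 0x49 (blk 4, set 0) → VC-HIT  vc=[10, 6]
7: 0x43 (blk 4, set 0) → L1-HIT  vc=[10, 6]
8: 0x4f (blk 4, set 0) → L1-HIT  vc=[10, 6]
9: 0x49 (blk 4, set 0) → L1-HIT  vc=[10, 6]
10: 0x49 (blk 4, set 0) → L1-HIT  vc=[10, 6]
11: 0xa8 (blk 10, set 0) → VC-HIT  vc=[4, 6]
12: 0x44 (blk 4, set 0) → VC-HIT  vc=[10, 6]
13: 0x6a (blk 6, set 0) → VC-HIT  vc=[10, 4]
14: 0x69 (blk 6, set 0) → L1-HIT  vc=[10, 4]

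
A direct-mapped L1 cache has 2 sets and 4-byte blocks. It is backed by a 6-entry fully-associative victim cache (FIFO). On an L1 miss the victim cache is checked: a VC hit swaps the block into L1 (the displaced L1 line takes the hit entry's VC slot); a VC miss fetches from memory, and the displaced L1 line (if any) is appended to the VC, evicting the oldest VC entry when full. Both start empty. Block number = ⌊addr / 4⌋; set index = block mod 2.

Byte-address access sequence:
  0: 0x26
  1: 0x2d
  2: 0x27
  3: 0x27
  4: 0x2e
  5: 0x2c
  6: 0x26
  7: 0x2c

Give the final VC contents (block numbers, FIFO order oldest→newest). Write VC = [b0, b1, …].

#0 0x26→b9/s1 MISS; vc=[]
#1 0x2d→b11/s1 MISS; vc=[9]
#2 0x27→b9/s1 VC-HIT; vc=[11]
#3 0x27→b9/s1 L1-HIT; vc=[11]
#4 0x2e→b11/s1 VC-HIT; vc=[9]
#5 0x2c→b11/s1 L1-HIT; vc=[9]
#6 0x26→b9/s1 VC-HIT; vc=[11]
#7 0x2c→b11/s1 VC-HIT; vc=[9]

VC = [9]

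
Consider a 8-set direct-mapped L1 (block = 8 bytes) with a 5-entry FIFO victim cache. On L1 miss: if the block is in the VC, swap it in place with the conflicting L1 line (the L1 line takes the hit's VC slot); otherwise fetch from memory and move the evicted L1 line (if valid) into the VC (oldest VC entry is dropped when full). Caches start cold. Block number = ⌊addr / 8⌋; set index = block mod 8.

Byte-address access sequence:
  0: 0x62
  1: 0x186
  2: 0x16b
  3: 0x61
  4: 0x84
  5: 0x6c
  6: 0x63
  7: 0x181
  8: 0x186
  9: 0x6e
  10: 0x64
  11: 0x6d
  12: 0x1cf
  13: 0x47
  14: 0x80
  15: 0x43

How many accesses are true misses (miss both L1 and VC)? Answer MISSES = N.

MISSES = 7

#0 0x62→b12/s4 MISS; vc=[]
#1 0x186→b48/s0 MISS; vc=[]
#2 0x16b→b45/s5 MISS; vc=[]
#3 0x61→b12/s4 L1-HIT; vc=[]
#4 0x84→b16/s0 MISS; vc=[48]
#5 0x6c→b13/s5 MISS; vc=[48,45]
#6 0x63→b12/s4 L1-HIT; vc=[48,45]
#7 0x181→b48/s0 VC-HIT; vc=[16,45]
#8 0x186→b48/s0 L1-HIT; vc=[16,45]
#9 0x6e→b13/s5 L1-HIT; vc=[16,45]
#10 0x64→b12/s4 L1-HIT; vc=[16,45]
#11 0x6d→b13/s5 L1-HIT; vc=[16,45]
#12 0x1cf→b57/s1 MISS; vc=[16,45]
#13 0x47→b8/s0 MISS; vc=[16,45,48]
#14 0x80→b16/s0 VC-HIT; vc=[8,45,48]
#15 0x43→b8/s0 VC-HIT; vc=[16,45,48]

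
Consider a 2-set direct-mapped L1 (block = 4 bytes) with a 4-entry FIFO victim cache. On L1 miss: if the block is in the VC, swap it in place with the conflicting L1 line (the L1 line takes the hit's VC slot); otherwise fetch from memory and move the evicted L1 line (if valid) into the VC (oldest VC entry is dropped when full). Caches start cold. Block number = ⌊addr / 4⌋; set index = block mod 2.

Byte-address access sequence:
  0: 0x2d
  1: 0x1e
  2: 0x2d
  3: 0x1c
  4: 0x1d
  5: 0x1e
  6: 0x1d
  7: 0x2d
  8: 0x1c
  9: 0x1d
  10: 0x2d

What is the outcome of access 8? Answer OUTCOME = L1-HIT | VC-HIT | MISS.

  [0] addr=0x2d blk=11 s=1: MISS | VC []
  [1] addr=0x1e blk=7 s=1: MISS | VC [11]
  [2] addr=0x2d blk=11 s=1: VC-HIT | VC [7]
  [3] addr=0x1c blk=7 s=1: VC-HIT | VC [11]
  [4] addr=0x1d blk=7 s=1: L1-HIT | VC [11]
  [5] addr=0x1e blk=7 s=1: L1-HIT | VC [11]
  [6] addr=0x1d blk=7 s=1: L1-HIT | VC [11]
  [7] addr=0x2d blk=11 s=1: VC-HIT | VC [7]
  [8] addr=0x1c blk=7 s=1: VC-HIT | VC [11]
  [9] addr=0x1d blk=7 s=1: L1-HIT | VC [11]
  [10] addr=0x2d blk=11 s=1: VC-HIT | VC [7]

OUTCOME = VC-HIT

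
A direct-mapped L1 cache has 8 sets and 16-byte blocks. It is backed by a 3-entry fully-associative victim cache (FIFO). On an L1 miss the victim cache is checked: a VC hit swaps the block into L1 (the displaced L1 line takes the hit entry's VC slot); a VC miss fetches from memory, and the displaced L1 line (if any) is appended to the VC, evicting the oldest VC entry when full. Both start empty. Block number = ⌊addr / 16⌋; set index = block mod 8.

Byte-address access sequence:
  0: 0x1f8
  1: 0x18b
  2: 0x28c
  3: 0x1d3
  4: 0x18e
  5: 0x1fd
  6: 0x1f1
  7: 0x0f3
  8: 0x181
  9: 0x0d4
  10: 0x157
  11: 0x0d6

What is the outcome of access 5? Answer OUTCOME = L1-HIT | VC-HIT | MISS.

OUTCOME = L1-HIT

0: 0x1f8 (blk 31, set 7) → MISS  vc=[]
1: 0x18b (blk 24, set 0) → MISS  vc=[]
2: 0x28c (blk 40, set 0) → MISS  vc=[24]
3: 0x1d3 (blk 29, set 5) → MISS  vc=[24]
4: 0x18e (blk 24, set 0) → VC-HIT  vc=[40]
5: 0x1fd (blk 31, set 7) → L1-HIT  vc=[40]
6: 0x1f1 (blk 31, set 7) → L1-HIT  vc=[40]
7: 0xf3 (blk 15, set 7) → MISS  vc=[40, 31]
8: 0x181 (blk 24, set 0) → L1-HIT  vc=[40, 31]
9: 0xd4 (blk 13, set 5) → MISS  vc=[40, 31, 29]
10: 0x157 (blk 21, set 5) → MISS  vc=[31, 29, 13]
11: 0xd6 (blk 13, set 5) → VC-HIT  vc=[31, 29, 21]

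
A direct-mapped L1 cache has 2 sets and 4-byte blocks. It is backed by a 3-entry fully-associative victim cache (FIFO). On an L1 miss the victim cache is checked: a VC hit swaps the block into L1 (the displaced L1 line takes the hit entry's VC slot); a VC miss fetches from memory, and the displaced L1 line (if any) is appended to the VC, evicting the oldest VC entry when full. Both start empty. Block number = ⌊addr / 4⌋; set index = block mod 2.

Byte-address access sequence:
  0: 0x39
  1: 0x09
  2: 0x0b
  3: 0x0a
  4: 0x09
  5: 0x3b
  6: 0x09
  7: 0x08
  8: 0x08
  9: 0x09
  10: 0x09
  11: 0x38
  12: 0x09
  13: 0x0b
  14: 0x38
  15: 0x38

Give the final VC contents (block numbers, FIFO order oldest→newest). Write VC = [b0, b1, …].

0: 0x39 (blk 14, set 0) → MISS  vc=[]
1: 0x9 (blk 2, set 0) → MISS  vc=[14]
2: 0xb (blk 2, set 0) → L1-HIT  vc=[14]
3: 0xa (blk 2, set 0) → L1-HIT  vc=[14]
4: 0x9 (blk 2, set 0) → L1-HIT  vc=[14]
5: 0x3b (blk 14, set 0) → VC-HIT  vc=[2]
6: 0x9 (blk 2, set 0) → VC-HIT  vc=[14]
7: 0x8 (blk 2, set 0) → L1-HIT  vc=[14]
8: 0x8 (blk 2, set 0) → L1-HIT  vc=[14]
9: 0x9 (blk 2, set 0) → L1-HIT  vc=[14]
10: 0x9 (blk 2, set 0) → L1-HIT  vc=[14]
11: 0x38 (blk 14, set 0) → VC-HIT  vc=[2]
12: 0x9 (blk 2, set 0) → VC-HIT  vc=[14]
13: 0xb (blk 2, set 0) → L1-HIT  vc=[14]
14: 0x38 (blk 14, set 0) → VC-HIT  vc=[2]
15: 0x38 (blk 14, set 0) → L1-HIT  vc=[2]

VC = [2]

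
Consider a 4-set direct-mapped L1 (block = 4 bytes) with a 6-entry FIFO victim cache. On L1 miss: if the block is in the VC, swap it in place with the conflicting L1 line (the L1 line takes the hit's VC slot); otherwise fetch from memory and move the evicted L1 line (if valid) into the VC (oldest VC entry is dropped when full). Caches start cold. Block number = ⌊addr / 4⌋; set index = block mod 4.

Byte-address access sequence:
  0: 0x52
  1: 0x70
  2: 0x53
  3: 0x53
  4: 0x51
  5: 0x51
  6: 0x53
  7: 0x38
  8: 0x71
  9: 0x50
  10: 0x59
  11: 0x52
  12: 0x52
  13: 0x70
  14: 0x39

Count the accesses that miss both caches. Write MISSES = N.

MISSES = 4

0: 0x52 (blk 20, set 0) → MISS  vc=[]
1: 0x70 (blk 28, set 0) → MISS  vc=[20]
2: 0x53 (blk 20, set 0) → VC-HIT  vc=[28]
3: 0x53 (blk 20, set 0) → L1-HIT  vc=[28]
4: 0x51 (blk 20, set 0) → L1-HIT  vc=[28]
5: 0x51 (blk 20, set 0) → L1-HIT  vc=[28]
6: 0x53 (blk 20, set 0) → L1-HIT  vc=[28]
7: 0x38 (blk 14, set 2) → MISS  vc=[28]
8: 0x71 (blk 28, set 0) → VC-HIT  vc=[20]
9: 0x50 (blk 20, set 0) → VC-HIT  vc=[28]
10: 0x59 (blk 22, set 2) → MISS  vc=[28, 14]
11: 0x52 (blk 20, set 0) → L1-HIT  vc=[28, 14]
12: 0x52 (blk 20, set 0) → L1-HIT  vc=[28, 14]
13: 0x70 (blk 28, set 0) → VC-HIT  vc=[20, 14]
14: 0x39 (blk 14, set 2) → VC-HIT  vc=[20, 22]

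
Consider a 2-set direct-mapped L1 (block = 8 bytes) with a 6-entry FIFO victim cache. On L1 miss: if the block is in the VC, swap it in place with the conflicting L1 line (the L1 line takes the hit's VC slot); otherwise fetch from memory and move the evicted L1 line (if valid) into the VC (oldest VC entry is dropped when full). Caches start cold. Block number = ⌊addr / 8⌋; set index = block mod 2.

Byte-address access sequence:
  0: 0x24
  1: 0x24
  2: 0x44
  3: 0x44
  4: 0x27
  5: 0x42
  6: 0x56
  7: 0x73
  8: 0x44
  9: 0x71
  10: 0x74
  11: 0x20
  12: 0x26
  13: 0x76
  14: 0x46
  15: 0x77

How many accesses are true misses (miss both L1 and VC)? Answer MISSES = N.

#0 0x24→b4/s0 MISS; vc=[]
#1 0x24→b4/s0 L1-HIT; vc=[]
#2 0x44→b8/s0 MISS; vc=[4]
#3 0x44→b8/s0 L1-HIT; vc=[4]
#4 0x27→b4/s0 VC-HIT; vc=[8]
#5 0x42→b8/s0 VC-HIT; vc=[4]
#6 0x56→b10/s0 MISS; vc=[4,8]
#7 0x73→b14/s0 MISS; vc=[4,8,10]
#8 0x44→b8/s0 VC-HIT; vc=[4,14,10]
#9 0x71→b14/s0 VC-HIT; vc=[4,8,10]
#10 0x74→b14/s0 L1-HIT; vc=[4,8,10]
#11 0x20→b4/s0 VC-HIT; vc=[14,8,10]
#12 0x26→b4/s0 L1-HIT; vc=[14,8,10]
#13 0x76→b14/s0 VC-HIT; vc=[4,8,10]
#14 0x46→b8/s0 VC-HIT; vc=[4,14,10]
#15 0x77→b14/s0 VC-HIT; vc=[4,8,10]

MISSES = 4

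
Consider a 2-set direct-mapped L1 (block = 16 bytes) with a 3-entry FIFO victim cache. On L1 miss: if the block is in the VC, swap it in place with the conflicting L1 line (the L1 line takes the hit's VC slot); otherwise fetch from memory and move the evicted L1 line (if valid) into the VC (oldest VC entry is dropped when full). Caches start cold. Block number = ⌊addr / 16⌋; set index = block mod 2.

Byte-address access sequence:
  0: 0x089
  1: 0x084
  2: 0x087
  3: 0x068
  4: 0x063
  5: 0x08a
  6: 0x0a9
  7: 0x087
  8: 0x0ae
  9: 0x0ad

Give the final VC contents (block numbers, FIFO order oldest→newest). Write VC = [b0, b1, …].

VC = [6, 8]

  [0] addr=0x89 blk=8 s=0: MISS | VC []
  [1] addr=0x84 blk=8 s=0: L1-HIT | VC []
  [2] addr=0x87 blk=8 s=0: L1-HIT | VC []
  [3] addr=0x68 blk=6 s=0: MISS | VC [8]
  [4] addr=0x63 blk=6 s=0: L1-HIT | VC [8]
  [5] addr=0x8a blk=8 s=0: VC-HIT | VC [6]
  [6] addr=0xa9 blk=10 s=0: MISS | VC [6, 8]
  [7] addr=0x87 blk=8 s=0: VC-HIT | VC [6, 10]
  [8] addr=0xae blk=10 s=0: VC-HIT | VC [6, 8]
  [9] addr=0xad blk=10 s=0: L1-HIT | VC [6, 8]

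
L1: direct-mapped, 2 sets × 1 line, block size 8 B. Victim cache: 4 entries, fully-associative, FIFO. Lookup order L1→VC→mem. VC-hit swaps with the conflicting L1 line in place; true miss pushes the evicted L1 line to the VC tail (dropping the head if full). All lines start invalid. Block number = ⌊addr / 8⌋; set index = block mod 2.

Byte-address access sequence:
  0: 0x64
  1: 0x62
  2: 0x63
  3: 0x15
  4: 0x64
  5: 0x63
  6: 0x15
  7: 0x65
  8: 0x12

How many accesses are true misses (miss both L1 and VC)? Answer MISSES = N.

MISSES = 2

0: 0x64 (blk 12, set 0) → MISS  vc=[]
1: 0x62 (blk 12, set 0) → L1-HIT  vc=[]
2: 0x63 (blk 12, set 0) → L1-HIT  vc=[]
3: 0x15 (blk 2, set 0) → MISS  vc=[12]
4: 0x64 (blk 12, set 0) → VC-HIT  vc=[2]
5: 0x63 (blk 12, set 0) → L1-HIT  vc=[2]
6: 0x15 (blk 2, set 0) → VC-HIT  vc=[12]
7: 0x65 (blk 12, set 0) → VC-HIT  vc=[2]
8: 0x12 (blk 2, set 0) → VC-HIT  vc=[12]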